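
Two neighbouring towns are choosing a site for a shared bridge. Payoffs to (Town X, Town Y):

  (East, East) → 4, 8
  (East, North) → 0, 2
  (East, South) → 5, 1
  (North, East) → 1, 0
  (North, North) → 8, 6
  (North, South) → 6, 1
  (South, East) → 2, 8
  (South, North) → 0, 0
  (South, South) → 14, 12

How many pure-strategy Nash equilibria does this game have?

3

Both East: Town X gets 4 (best alternative 2); Town Y gets 8 (best alternative 2). Neither deviates — NE.
Both North: Town X gets 8 (best alternative 0); Town Y gets 6 (best alternative 1). Neither deviates — NE.
Both South: Town X gets 14 (best alternative 6); Town Y gets 12 (best alternative 8). Neither deviates — NE.
(North, South) is not a NE: Town X would switch to South (14 > 6).
No other cell survives both best-response checks, so there are 3 pure NE.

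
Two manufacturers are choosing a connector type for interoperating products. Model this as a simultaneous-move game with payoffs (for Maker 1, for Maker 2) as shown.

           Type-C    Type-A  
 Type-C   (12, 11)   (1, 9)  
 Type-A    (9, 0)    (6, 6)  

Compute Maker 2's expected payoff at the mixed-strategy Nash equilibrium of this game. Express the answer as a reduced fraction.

Maker 1 mixes with probability p on Type-C, chosen so Maker 2 is indifferent: 11p + 0(1−p) = 9p + 6(1−p) gives p = 3/4.
Maker 2's expected payoff is 11·3/4 + 0·1/4 = 33/4.

33/4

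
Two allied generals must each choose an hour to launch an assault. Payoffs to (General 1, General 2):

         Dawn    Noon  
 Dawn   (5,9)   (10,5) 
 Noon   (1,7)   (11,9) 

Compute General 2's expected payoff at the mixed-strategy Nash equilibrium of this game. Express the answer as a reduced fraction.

General 1 mixes with probability p on Dawn, chosen so General 2 is indifferent: 9p + 7(1−p) = 5p + 9(1−p) gives p = 1/3.
General 2's expected payoff is 9·1/3 + 7·2/3 = 23/3.

23/3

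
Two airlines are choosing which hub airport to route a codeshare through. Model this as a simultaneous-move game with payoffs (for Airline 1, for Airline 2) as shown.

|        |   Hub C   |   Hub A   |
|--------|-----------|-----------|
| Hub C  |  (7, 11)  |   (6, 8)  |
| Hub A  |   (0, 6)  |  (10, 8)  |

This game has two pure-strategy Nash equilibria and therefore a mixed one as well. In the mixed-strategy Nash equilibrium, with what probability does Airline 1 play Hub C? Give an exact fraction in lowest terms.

2/5

Airline 1's mix p on Hub C must make Airline 2 indifferent between Hub C and Hub A.
Airline 2's payoff from Hub C: 11p + 6(1−p). From Hub A: 8p + 8(1−p).
Set equal: 3p = 2(1−p) → p = 2/5.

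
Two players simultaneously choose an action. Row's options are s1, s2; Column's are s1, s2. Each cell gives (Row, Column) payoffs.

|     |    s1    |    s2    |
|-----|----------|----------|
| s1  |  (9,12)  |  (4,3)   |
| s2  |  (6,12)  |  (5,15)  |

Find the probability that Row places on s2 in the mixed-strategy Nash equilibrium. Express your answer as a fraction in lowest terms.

Row's mix p on s1 must make Column indifferent between s1 and s2.
Column's payoff from s1: 12p + 12(1−p). From s2: 3p + 15(1−p).
Set equal: 9p = 3(1−p) → p = 3/12 = 1/4.
Probability on s2 is 1 − 1/4 = 3/4.

3/4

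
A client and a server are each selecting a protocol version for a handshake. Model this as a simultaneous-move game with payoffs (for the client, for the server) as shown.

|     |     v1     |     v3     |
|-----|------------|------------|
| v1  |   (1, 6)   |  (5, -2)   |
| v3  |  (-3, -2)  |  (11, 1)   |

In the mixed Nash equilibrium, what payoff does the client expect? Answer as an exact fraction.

13/5

The server mixes with probability q on v1, chosen so the client is indifferent: 1q + 5(1−q) = (-3)q + 11(1−q) gives q = 3/5.
The client's expected payoff (from either row, since indifferent) is 1·3/5 + 5·2/5 = 13/5.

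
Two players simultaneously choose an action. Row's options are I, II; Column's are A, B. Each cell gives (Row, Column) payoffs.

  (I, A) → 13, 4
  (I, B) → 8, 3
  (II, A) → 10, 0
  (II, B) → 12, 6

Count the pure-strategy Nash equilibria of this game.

(I, A): Row gets 13 (best alternative 10); Column gets 4 (best alternative 3). Neither deviates — NE.
(II, B): Row gets 12 (best alternative 8); Column gets 6 (best alternative 0). Neither deviates — NE.
(I, B) is not a NE: Row would switch to II (12 > 8).
No other cell survives both best-response checks, so there are 2 pure NE.

2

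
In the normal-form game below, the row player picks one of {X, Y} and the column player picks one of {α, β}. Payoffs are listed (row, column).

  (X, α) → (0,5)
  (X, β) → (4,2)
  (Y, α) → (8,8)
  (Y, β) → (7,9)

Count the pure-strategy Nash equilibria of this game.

(Y, β): the row player gets 7 (best alternative 4); the column player gets 9 (best alternative 8). Neither deviates — NE.
(X, α) is not a NE: the row player would switch to Y (8 > 0).
No other cell survives both best-response checks, so there is 1 pure NE.

1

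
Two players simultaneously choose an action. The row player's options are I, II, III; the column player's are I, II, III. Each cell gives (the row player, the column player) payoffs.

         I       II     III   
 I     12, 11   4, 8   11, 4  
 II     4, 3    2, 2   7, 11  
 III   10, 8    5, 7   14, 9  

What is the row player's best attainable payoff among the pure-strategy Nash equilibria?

14

Both I is a pure NE (the row player: 12 ≥ 10; the column player: 11 ≥ 8). The row player gets 12.
Both III is a pure NE (the row player: 14 ≥ 11; the column player: 9 ≥ 8). The row player gets 14.
Every other cell has a profitable deviation for at least one player. Highest of {12, 14} is 14.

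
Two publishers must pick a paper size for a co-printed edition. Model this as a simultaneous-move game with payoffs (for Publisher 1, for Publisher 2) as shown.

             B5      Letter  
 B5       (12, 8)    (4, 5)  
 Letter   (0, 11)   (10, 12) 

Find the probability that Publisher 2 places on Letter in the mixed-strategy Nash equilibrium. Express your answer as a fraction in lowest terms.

Publisher 2's mix q on B5 must make Publisher 1 indifferent between B5 and Letter.
Publisher 1's payoff from B5: 12q + 4(1−q). From Letter: 0q + 10(1−q).
Set equal: 12q = 6(1−q) → q = 6/18 = 1/3.
Probability on Letter is 1 − 1/3 = 2/3.

2/3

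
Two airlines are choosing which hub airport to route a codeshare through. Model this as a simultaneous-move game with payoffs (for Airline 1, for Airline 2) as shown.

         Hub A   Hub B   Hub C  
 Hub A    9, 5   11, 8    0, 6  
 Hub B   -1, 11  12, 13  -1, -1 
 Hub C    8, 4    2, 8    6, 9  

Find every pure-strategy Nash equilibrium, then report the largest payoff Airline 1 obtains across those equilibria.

Both Hub B is a pure NE (Airline 1: 12 ≥ 11; Airline 2: 13 ≥ 11). Airline 1 gets 12.
Both Hub C is a pure NE (Airline 1: 6 ≥ 0; Airline 2: 9 ≥ 8). Airline 1 gets 6.
Every other cell has a profitable deviation for at least one player. Highest of {12, 6} is 12.

12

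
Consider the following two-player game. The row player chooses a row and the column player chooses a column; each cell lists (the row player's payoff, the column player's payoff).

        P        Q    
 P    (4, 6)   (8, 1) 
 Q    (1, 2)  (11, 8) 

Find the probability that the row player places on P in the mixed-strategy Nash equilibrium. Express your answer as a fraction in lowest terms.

6/11

The row player's mix p on P must make the column player indifferent between P and Q.
The column player's payoff from P: 6p + 2(1−p). From Q: 1p + 8(1−p).
Set equal: 5p = 6(1−p) → p = 6/11.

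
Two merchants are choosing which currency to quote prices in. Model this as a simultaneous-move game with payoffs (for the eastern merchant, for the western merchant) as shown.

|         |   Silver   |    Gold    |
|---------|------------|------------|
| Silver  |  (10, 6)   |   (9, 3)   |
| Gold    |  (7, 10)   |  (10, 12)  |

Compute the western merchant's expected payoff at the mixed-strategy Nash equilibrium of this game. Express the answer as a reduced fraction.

The eastern merchant mixes with probability p on Silver, chosen so the western merchant is indifferent: 6p + 10(1−p) = 3p + 12(1−p) gives p = 2/5.
The western merchant's expected payoff is 6·2/5 + 10·3/5 = 42/5.

42/5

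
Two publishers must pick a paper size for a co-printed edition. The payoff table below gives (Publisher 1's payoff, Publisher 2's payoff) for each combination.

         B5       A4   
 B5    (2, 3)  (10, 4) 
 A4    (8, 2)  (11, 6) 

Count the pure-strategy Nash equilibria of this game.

1

Both A4: Publisher 1 gets 11 (best alternative 10); Publisher 2 gets 6 (best alternative 2). Neither deviates — NE.
Both B5 is not a NE: Publisher 1 would switch to A4 (8 > 2).
No other cell survives both best-response checks, so there is 1 pure NE.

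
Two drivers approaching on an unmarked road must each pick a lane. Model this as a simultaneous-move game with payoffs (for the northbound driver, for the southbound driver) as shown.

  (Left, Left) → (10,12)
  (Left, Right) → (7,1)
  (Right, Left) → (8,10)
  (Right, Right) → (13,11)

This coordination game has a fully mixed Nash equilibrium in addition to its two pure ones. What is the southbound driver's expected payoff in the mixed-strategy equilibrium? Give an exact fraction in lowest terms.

61/6

The northbound driver mixes with probability p on Left, chosen so the southbound driver is indifferent: 12p + 10(1−p) = 1p + 11(1−p) gives p = 1/12.
The southbound driver's expected payoff is 12·1/12 + 10·11/12 = 61/6.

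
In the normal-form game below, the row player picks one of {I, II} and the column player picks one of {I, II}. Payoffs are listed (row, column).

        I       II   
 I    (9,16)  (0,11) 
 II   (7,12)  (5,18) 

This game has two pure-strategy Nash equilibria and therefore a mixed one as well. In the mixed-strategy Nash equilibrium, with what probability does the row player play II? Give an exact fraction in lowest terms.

5/11

The row player's mix p on I must make the column player indifferent between I and II.
The column player's payoff from I: 16p + 12(1−p). From II: 11p + 18(1−p).
Set equal: 5p = 6(1−p) → p = 6/11.
Probability on II is 1 − 6/11 = 5/11.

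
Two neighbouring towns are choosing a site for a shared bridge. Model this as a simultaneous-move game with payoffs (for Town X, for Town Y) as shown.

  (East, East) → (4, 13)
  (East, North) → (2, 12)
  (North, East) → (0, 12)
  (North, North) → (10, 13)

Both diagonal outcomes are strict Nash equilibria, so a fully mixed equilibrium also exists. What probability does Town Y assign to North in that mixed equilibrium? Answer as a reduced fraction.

Town Y's mix q on East must make Town X indifferent between East and North.
Town X's payoff from East: 4q + 2(1−q). From North: 0q + 10(1−q).
Set equal: 4q = 8(1−q) → q = 8/12 = 2/3.
Probability on North is 1 − 2/3 = 1/3.

1/3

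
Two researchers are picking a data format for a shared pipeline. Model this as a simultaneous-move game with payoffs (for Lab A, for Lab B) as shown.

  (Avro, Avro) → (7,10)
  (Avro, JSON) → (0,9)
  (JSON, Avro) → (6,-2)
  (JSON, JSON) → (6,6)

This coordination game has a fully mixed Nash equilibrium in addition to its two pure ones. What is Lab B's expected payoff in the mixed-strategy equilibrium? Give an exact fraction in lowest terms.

26/3

Lab A mixes with probability p on Avro, chosen so Lab B is indifferent: 10p + (-2)(1−p) = 9p + 6(1−p) gives p = 8/9.
Lab B's expected payoff is 10·8/9 + (-2)·1/9 = 26/3.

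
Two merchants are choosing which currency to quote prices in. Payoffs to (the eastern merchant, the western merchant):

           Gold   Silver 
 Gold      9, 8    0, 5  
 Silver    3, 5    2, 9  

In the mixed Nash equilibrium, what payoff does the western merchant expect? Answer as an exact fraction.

47/7

The eastern merchant mixes with probability p on Gold, chosen so the western merchant is indifferent: 8p + 5(1−p) = 5p + 9(1−p) gives p = 4/7.
The western merchant's expected payoff is 8·4/7 + 5·3/7 = 47/7.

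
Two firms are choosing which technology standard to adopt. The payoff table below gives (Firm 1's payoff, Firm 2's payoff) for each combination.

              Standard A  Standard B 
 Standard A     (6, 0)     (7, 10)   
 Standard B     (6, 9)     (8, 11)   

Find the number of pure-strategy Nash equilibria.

1

Both Standard B: Firm 1 gets 8 (best alternative 7); Firm 2 gets 11 (best alternative 9). Neither deviates — NE.
Both Standard A is not a NE: Firm 2 would switch to Standard B (10 > 0).
No other cell survives both best-response checks, so there is 1 pure NE.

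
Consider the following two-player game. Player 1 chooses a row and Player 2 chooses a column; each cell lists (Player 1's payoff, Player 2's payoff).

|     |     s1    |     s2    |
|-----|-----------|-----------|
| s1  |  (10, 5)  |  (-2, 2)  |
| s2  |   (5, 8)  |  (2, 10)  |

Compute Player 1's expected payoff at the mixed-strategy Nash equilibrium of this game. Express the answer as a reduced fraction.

Player 2 mixes with probability q on s1, chosen so Player 1 is indifferent: 10q + (-2)(1−q) = 5q + 2(1−q) gives q = 4/9.
Player 1's expected payoff (from either row, since indifferent) is 10·4/9 + (-2)·5/9 = 10/3.

10/3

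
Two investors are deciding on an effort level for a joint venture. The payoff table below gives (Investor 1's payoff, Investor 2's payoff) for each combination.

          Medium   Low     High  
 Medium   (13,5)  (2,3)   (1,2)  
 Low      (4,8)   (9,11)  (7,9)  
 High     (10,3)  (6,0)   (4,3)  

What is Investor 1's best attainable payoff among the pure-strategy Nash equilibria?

Both Medium is a pure NE (Investor 1: 13 ≥ 10; Investor 2: 5 ≥ 3). Investor 1 gets 13.
Both Low is a pure NE (Investor 1: 9 ≥ 6; Investor 2: 11 ≥ 9). Investor 1 gets 9.
Every other cell has a profitable deviation for at least one player. Highest of {13, 9} is 13.

13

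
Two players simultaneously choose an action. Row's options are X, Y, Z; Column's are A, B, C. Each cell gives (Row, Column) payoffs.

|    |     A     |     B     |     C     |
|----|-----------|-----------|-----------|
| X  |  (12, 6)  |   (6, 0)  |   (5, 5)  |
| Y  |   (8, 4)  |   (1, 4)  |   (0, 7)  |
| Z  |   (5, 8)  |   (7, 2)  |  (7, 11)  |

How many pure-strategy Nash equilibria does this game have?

(X, A): Row gets 12 (best alternative 8); Column gets 6 (best alternative 5). Neither deviates — NE.
(Z, C): Row gets 7 (best alternative 5); Column gets 11 (best alternative 8). Neither deviates — NE.
(Y, B) is not a NE: Row would switch to Z (7 > 1).
No other cell survives both best-response checks, so there are 2 pure NE.

2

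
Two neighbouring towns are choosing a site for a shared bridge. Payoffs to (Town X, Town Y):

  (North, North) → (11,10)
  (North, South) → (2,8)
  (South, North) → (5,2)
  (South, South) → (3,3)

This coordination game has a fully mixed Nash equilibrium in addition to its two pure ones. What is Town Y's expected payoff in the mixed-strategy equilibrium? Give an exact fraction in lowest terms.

14/3

Town X mixes with probability p on North, chosen so Town Y is indifferent: 10p + 2(1−p) = 8p + 3(1−p) gives p = 1/3.
Town Y's expected payoff is 10·1/3 + 2·2/3 = 14/3.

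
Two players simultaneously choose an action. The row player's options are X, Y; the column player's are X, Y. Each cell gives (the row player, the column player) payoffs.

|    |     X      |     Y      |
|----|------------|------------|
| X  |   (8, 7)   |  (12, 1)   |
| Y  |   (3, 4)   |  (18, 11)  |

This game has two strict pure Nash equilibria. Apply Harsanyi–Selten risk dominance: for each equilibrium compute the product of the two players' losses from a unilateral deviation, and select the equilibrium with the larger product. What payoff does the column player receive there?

At both X: the row player loses 8 − 3 = 5 by deviating; the column player loses 7 − 1 = 6. Product = 5·6 = 30.
At both Y: the row player loses 18 − 12 = 6 by deviating; the column player loses 11 − 4 = 7. Product = 6·7 = 42.
42 > 30, so both Y is risk-dominant. The column player's payoff there is 11.

11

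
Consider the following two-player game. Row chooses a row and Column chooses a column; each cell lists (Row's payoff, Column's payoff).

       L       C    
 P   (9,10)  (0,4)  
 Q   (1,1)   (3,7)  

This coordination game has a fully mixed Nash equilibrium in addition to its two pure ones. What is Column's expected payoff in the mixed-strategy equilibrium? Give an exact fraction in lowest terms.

Row mixes with probability p on P, chosen so Column is indifferent: 10p + 1(1−p) = 4p + 7(1−p) gives p = 1/2.
Column's expected payoff is 10·1/2 + 1·1/2 = 11/2.

11/2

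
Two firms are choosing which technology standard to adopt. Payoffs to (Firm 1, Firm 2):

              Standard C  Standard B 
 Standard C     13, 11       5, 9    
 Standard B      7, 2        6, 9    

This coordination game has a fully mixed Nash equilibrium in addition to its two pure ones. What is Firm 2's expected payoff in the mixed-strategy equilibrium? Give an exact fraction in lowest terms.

9

Firm 1 mixes with probability p on Standard C, chosen so Firm 2 is indifferent: 11p + 2(1−p) = 9p + 9(1−p) gives p = 7/9.
Firm 2's expected payoff is 11·7/9 + 2·2/9 = 9.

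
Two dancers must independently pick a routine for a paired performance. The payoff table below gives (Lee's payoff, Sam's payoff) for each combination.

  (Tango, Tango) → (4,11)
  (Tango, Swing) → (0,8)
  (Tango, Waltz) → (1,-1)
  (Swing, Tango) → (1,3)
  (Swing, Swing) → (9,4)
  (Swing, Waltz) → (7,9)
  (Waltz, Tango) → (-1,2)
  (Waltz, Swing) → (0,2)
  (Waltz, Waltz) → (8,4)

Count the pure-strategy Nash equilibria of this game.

2

Both Tango: Lee gets 4 (best alternative 1); Sam gets 11 (best alternative 8). Neither deviates — NE.
Both Waltz: Lee gets 8 (best alternative 7); Sam gets 4 (best alternative 2). Neither deviates — NE.
Both Swing is not a NE: Sam would switch to Waltz (9 > 4).
No other cell survives both best-response checks, so there are 2 pure NE.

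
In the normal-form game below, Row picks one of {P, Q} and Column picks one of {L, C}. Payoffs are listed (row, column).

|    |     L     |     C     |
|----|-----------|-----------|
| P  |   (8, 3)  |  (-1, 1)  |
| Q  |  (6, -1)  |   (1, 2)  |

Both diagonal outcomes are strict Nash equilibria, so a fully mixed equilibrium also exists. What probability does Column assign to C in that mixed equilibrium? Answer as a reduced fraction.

1/2

Column's mix q on L must make Row indifferent between P and Q.
Row's payoff from P: 8q + (-1)(1−q). From Q: 6q + 1(1−q).
Set equal: 2q = 2(1−q) → q = 2/4 = 1/2.
Probability on C is 1 − 1/2 = 1/2.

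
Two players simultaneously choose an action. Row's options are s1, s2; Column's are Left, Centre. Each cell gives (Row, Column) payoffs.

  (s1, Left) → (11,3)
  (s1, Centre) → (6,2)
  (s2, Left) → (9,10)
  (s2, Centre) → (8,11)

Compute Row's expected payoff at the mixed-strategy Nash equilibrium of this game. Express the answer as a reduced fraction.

17/2

Column mixes with probability q on Left, chosen so Row is indifferent: 11q + 6(1−q) = 9q + 8(1−q) gives q = 1/2.
Row's expected payoff (from either row, since indifferent) is 11·1/2 + 6·1/2 = 17/2.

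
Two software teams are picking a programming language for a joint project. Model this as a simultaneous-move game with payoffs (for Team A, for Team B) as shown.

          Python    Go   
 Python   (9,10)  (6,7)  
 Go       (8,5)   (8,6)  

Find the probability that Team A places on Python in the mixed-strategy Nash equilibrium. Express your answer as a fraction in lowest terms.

1/4

Team A's mix p on Python must make Team B indifferent between Python and Go.
Team B's payoff from Python: 10p + 5(1−p). From Go: 7p + 6(1−p).
Set equal: 3p = 1(1−p) → p = 1/4.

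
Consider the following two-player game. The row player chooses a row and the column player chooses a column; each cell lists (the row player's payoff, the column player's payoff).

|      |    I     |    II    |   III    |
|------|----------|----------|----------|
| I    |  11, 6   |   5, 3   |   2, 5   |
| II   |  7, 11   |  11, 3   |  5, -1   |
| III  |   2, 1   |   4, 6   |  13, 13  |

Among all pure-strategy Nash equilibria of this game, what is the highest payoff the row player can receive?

Both I is a pure NE (the row player: 11 ≥ 7; the column player: 6 ≥ 5). The row player gets 11.
Both III is a pure NE (the row player: 13 ≥ 5; the column player: 13 ≥ 6). The row player gets 13.
Every other cell has a profitable deviation for at least one player. Highest of {11, 13} is 13.

13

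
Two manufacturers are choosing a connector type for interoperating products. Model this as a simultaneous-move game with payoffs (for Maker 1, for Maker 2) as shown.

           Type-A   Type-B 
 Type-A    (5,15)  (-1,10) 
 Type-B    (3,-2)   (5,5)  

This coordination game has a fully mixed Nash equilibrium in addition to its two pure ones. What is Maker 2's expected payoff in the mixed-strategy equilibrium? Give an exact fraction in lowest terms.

95/12

Maker 1 mixes with probability p on Type-A, chosen so Maker 2 is indifferent: 15p + (-2)(1−p) = 10p + 5(1−p) gives p = 7/12.
Maker 2's expected payoff is 15·7/12 + (-2)·5/12 = 95/12.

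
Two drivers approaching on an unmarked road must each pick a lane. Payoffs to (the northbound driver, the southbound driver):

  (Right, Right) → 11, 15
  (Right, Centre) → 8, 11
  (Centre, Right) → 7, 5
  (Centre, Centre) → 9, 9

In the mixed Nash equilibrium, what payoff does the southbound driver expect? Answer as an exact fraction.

The northbound driver mixes with probability p on Right, chosen so the southbound driver is indifferent: 15p + 5(1−p) = 11p + 9(1−p) gives p = 1/2.
The southbound driver's expected payoff is 15·1/2 + 5·1/2 = 10.

10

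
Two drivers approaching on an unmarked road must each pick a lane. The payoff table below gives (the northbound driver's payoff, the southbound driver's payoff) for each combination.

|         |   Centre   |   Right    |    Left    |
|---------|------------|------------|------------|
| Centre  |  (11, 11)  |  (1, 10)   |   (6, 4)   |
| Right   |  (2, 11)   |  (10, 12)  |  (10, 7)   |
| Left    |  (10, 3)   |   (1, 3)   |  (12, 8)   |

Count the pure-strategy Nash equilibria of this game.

Both Centre: the northbound driver gets 11 (best alternative 10); the southbound driver gets 11 (best alternative 10). Neither deviates — NE.
Both Right: the northbound driver gets 10 (best alternative 1); the southbound driver gets 12 (best alternative 11). Neither deviates — NE.
Both Left: the northbound driver gets 12 (best alternative 10); the southbound driver gets 8 (best alternative 3). Neither deviates — NE.
(Centre, Left) is not a NE: the northbound driver would switch to Left (12 > 6).
No other cell survives both best-response checks, so there are 3 pure NE.

3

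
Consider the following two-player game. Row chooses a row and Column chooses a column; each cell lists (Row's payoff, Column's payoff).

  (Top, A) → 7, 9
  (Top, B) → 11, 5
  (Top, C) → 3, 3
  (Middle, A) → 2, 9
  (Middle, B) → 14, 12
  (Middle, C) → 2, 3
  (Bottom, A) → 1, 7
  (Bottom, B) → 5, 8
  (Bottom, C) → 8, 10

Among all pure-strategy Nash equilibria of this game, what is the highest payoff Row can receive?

14

(Top, A) is a pure NE (Row: 7 ≥ 2; Column: 9 ≥ 5). Row gets 7.
(Middle, B) is a pure NE (Row: 14 ≥ 11; Column: 12 ≥ 9). Row gets 14.
(Bottom, C) is a pure NE (Row: 8 ≥ 3; Column: 10 ≥ 8). Row gets 8.
Every other cell has a profitable deviation for at least one player. Highest of {7, 14, 8} is 14.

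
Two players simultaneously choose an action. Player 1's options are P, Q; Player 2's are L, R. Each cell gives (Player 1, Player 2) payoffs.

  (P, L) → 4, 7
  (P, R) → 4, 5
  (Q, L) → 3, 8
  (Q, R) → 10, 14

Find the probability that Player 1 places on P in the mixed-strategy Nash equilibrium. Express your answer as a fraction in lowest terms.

Player 1's mix p on P must make Player 2 indifferent between L and R.
Player 2's payoff from L: 7p + 8(1−p). From R: 5p + 14(1−p).
Set equal: 2p = 6(1−p) → p = 6/8 = 3/4.

3/4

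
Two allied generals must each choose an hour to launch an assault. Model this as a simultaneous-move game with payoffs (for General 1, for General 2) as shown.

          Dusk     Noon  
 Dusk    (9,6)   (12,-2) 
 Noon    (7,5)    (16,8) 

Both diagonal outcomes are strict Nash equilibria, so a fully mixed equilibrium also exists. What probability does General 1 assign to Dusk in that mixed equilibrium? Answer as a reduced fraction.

General 1's mix p on Dusk must make General 2 indifferent between Dusk and Noon.
General 2's payoff from Dusk: 6p + 5(1−p). From Noon: (-2)p + 8(1−p).
Set equal: 8p = 3(1−p) → p = 3/11.

3/11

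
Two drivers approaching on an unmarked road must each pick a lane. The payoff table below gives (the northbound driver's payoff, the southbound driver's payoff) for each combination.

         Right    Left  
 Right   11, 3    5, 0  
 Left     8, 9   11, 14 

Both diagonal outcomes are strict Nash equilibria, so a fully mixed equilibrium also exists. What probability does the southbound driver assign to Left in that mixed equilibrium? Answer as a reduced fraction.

1/3

The southbound driver's mix q on Right must make the northbound driver indifferent between Right and Left.
The northbound driver's payoff from Right: 11q + 5(1−q). From Left: 8q + 11(1−q).
Set equal: 3q = 6(1−q) → q = 6/9 = 2/3.
Probability on Left is 1 − 2/3 = 1/3.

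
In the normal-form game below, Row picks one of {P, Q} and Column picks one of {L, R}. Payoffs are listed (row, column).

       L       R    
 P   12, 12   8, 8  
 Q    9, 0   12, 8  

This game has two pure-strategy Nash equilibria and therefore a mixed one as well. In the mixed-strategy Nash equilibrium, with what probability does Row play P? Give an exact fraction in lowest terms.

2/3

Row's mix p on P must make Column indifferent between L and R.
Column's payoff from L: 12p + 0(1−p). From R: 8p + 8(1−p).
Set equal: 4p = 8(1−p) → p = 8/12 = 2/3.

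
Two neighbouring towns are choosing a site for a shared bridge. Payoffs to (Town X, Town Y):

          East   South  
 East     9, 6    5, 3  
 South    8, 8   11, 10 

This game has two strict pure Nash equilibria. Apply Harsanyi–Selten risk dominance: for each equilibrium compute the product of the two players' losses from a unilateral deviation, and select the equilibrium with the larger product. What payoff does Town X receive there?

11

At both East: Town X loses 9 − 8 = 1 by deviating; Town Y loses 6 − 3 = 3. Product = 1·3 = 3.
At both South: Town X loses 11 − 5 = 6 by deviating; Town Y loses 10 − 8 = 2. Product = 6·2 = 12.
12 > 3, so both South is risk-dominant. Town X's payoff there is 11.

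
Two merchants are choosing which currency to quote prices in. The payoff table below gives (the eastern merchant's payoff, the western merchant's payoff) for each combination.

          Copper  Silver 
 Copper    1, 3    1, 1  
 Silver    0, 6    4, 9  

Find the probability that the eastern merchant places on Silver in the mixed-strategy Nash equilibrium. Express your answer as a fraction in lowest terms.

2/5

The eastern merchant's mix p on Copper must make the western merchant indifferent between Copper and Silver.
The western merchant's payoff from Copper: 3p + 6(1−p). From Silver: 1p + 9(1−p).
Set equal: 2p = 3(1−p) → p = 3/5.
Probability on Silver is 1 − 3/5 = 2/5.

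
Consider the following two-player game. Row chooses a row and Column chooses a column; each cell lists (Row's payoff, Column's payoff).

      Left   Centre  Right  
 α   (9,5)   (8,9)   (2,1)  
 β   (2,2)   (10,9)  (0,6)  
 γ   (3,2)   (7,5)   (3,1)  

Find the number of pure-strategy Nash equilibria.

(β, Centre): Row gets 10 (best alternative 8); Column gets 9 (best alternative 6). Neither deviates — NE.
(α, Left) is not a NE: Column would switch to Centre (9 > 5).
No other cell survives both best-response checks, so there is 1 pure NE.

1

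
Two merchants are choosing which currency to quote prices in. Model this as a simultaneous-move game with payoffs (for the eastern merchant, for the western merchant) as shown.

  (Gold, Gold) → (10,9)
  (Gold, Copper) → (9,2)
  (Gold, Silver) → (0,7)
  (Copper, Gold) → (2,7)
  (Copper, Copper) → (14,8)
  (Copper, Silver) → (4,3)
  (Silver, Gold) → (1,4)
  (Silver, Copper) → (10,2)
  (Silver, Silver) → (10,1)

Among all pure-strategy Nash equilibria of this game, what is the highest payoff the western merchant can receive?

Both Gold is a pure NE (the eastern merchant: 10 ≥ 2; the western merchant: 9 ≥ 7). The western merchant gets 9.
Both Copper is a pure NE (the eastern merchant: 14 ≥ 10; the western merchant: 8 ≥ 7). The western merchant gets 8.
Every other cell has a profitable deviation for at least one player. Highest of {9, 8} is 9.

9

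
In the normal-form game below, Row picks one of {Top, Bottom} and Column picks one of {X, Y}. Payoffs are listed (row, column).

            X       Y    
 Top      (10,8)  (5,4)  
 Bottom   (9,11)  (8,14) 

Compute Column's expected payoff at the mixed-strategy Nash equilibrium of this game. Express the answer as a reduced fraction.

Row mixes with probability p on Top, chosen so Column is indifferent: 8p + 11(1−p) = 4p + 14(1−p) gives p = 3/7.
Column's expected payoff is 8·3/7 + 11·4/7 = 68/7.

68/7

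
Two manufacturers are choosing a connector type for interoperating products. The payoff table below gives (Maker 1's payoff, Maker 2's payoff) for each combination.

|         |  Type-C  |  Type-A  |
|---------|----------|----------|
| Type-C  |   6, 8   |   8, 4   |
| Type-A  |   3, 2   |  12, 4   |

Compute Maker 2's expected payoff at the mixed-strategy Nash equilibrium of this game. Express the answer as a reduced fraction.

4

Maker 1 mixes with probability p on Type-C, chosen so Maker 2 is indifferent: 8p + 2(1−p) = 4p + 4(1−p) gives p = 1/3.
Maker 2's expected payoff is 8·1/3 + 2·2/3 = 4.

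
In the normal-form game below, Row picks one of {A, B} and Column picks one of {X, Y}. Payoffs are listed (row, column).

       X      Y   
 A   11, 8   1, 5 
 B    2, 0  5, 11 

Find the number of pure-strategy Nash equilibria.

2

(A, X): Row gets 11 (best alternative 2); Column gets 8 (best alternative 5). Neither deviates — NE.
(B, Y): Row gets 5 (best alternative 1); Column gets 11 (best alternative 0). Neither deviates — NE.
(A, Y) is not a NE: Row would switch to B (5 > 1).
No other cell survives both best-response checks, so there are 2 pure NE.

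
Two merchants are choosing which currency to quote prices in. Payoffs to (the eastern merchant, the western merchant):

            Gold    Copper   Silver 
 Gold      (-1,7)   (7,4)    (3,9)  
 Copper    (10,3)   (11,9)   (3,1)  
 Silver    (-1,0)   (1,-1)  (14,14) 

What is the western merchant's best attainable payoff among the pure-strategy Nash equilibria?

Both Copper is a pure NE (the eastern merchant: 11 ≥ 7; the western merchant: 9 ≥ 3). The western merchant gets 9.
Both Silver is a pure NE (the eastern merchant: 14 ≥ 3; the western merchant: 14 ≥ 0). The western merchant gets 14.
Every other cell has a profitable deviation for at least one player. Highest of {9, 14} is 14.

14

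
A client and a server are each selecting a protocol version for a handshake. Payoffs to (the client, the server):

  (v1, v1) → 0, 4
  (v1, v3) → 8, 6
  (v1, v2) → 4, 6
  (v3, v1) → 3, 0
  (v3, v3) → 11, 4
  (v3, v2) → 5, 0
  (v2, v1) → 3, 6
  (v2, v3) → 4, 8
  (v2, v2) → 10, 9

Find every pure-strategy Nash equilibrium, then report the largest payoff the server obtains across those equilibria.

9

Both v3 is a pure NE (the client: 11 ≥ 8; the server: 4 ≥ 0). The server gets 4.
Both v2 is a pure NE (the client: 10 ≥ 5; the server: 9 ≥ 8). The server gets 9.
Every other cell has a profitable deviation for at least one player. Highest of {4, 9} is 9.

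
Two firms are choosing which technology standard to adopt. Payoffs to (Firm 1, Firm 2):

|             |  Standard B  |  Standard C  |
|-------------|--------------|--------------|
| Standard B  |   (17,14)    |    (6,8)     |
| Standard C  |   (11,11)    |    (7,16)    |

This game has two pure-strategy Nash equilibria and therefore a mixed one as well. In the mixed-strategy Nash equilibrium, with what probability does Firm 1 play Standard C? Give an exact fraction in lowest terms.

Firm 1's mix p on Standard B must make Firm 2 indifferent between Standard B and Standard C.
Firm 2's payoff from Standard B: 14p + 11(1−p). From Standard C: 8p + 16(1−p).
Set equal: 6p = 5(1−p) → p = 5/11.
Probability on Standard C is 1 − 5/11 = 6/11.

6/11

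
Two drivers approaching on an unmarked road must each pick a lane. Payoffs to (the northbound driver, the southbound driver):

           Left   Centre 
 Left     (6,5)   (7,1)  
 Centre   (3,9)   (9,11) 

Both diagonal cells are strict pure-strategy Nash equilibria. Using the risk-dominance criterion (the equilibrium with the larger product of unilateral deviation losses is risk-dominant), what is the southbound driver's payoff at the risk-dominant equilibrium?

At both Left: the northbound driver loses 6 − 3 = 3 by deviating; the southbound driver loses 5 − 1 = 4. Product = 3·4 = 12.
At both Centre: the northbound driver loses 9 − 7 = 2 by deviating; the southbound driver loses 11 − 9 = 2. Product = 2·2 = 4.
12 > 4, so both Left is risk-dominant. The southbound driver's payoff there is 5.

5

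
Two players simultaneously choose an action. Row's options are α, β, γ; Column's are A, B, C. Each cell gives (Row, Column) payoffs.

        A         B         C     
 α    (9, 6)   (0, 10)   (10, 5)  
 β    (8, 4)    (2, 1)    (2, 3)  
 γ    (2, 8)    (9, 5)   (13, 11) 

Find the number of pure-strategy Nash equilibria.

1

(γ, C): Row gets 13 (best alternative 10); Column gets 11 (best alternative 8). Neither deviates — NE.
(α, A) is not a NE: Column would switch to B (10 > 6).
No other cell survives both best-response checks, so there is 1 pure NE.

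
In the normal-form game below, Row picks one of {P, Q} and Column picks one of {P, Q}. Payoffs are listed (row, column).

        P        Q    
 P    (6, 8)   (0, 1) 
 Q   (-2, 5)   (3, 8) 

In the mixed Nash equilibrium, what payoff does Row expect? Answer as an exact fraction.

18/11

Column mixes with probability q on P, chosen so Row is indifferent: 6q + 0(1−q) = (-2)q + 3(1−q) gives q = 3/11.
Row's expected payoff (from either row, since indifferent) is 6·3/11 + 0·8/11 = 18/11.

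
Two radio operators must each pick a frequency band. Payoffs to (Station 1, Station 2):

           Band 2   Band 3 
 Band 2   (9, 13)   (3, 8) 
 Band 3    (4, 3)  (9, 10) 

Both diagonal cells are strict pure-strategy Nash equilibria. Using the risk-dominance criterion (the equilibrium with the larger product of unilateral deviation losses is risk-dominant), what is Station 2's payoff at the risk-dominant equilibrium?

At both Band 2: Station 1 loses 9 − 4 = 5 by deviating; Station 2 loses 13 − 8 = 5. Product = 5·5 = 25.
At both Band 3: Station 1 loses 9 − 3 = 6 by deviating; Station 2 loses 10 − 3 = 7. Product = 6·7 = 42.
42 > 25, so both Band 3 is risk-dominant. Station 2's payoff there is 10.

10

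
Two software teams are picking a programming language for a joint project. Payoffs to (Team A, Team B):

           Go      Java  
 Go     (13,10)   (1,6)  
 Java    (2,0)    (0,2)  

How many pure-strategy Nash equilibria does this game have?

1

Both Go: Team A gets 13 (best alternative 2); Team B gets 10 (best alternative 6). Neither deviates — NE.
Both Java is not a NE: Team A would switch to Go (1 > 0).
No other cell survives both best-response checks, so there is 1 pure NE.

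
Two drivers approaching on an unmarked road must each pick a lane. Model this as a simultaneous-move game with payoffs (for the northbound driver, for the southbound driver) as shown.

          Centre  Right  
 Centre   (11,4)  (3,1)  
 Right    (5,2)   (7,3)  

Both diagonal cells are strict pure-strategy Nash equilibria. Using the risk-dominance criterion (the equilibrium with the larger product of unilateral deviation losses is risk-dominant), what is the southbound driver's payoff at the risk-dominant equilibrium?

At both Centre: the northbound driver loses 11 − 5 = 6 by deviating; the southbound driver loses 4 − 1 = 3. Product = 6·3 = 18.
At both Right: the northbound driver loses 7 − 3 = 4 by deviating; the southbound driver loses 3 − 2 = 1. Product = 4·1 = 4.
18 > 4, so both Centre is risk-dominant. The southbound driver's payoff there is 4.

4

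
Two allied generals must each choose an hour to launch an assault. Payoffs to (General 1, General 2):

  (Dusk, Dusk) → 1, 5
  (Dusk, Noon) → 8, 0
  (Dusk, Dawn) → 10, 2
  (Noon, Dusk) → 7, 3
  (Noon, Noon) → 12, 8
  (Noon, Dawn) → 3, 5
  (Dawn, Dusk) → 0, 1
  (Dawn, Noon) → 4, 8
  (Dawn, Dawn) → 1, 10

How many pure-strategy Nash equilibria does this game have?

Both Noon: General 1 gets 12 (best alternative 8); General 2 gets 8 (best alternative 5). Neither deviates — NE.
Both Dawn is not a NE: General 1 would switch to Dusk (10 > 1).
No other cell survives both best-response checks, so there is 1 pure NE.

1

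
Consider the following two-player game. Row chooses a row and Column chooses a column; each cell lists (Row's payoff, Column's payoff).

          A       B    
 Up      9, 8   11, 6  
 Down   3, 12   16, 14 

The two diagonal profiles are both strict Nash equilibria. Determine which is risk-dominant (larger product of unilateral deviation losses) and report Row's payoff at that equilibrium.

9

At (Up, A): Row loses 9 − 3 = 6 by deviating; Column loses 8 − 6 = 2. Product = 6·2 = 12.
At (Down, B): Row loses 16 − 11 = 5 by deviating; Column loses 14 − 12 = 2. Product = 5·2 = 10.
12 > 10, so (Up, A) is risk-dominant. Row's payoff there is 9.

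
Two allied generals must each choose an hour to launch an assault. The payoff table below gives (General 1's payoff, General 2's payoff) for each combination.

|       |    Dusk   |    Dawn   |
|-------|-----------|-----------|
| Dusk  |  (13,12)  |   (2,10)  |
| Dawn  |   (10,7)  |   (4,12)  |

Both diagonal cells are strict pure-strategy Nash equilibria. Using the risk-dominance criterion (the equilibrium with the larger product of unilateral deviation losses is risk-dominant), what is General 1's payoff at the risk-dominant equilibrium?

4

At both Dusk: General 1 loses 13 − 10 = 3 by deviating; General 2 loses 12 − 10 = 2. Product = 3·2 = 6.
At both Dawn: General 1 loses 4 − 2 = 2 by deviating; General 2 loses 12 − 7 = 5. Product = 2·5 = 10.
10 > 6, so both Dawn is risk-dominant. General 1's payoff there is 4.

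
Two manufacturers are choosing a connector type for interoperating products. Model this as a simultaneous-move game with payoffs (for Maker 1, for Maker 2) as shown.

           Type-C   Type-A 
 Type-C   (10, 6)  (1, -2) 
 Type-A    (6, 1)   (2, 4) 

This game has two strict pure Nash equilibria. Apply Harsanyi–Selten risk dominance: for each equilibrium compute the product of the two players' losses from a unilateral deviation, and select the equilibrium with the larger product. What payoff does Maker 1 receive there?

10

At both Type-C: Maker 1 loses 10 − 6 = 4 by deviating; Maker 2 loses 6 − (-2) = 8. Product = 4·8 = 32.
At both Type-A: Maker 1 loses 2 − 1 = 1 by deviating; Maker 2 loses 4 − 1 = 3. Product = 1·3 = 3.
32 > 3, so both Type-C is risk-dominant. Maker 1's payoff there is 10.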